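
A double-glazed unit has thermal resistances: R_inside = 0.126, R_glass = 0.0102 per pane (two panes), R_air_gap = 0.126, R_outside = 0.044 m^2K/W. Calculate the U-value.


Total thermal resistance (series):
  R_total = R_in + R_glass + R_air + R_glass + R_out
  R_total = 0.126 + 0.0102 + 0.126 + 0.0102 + 0.044 = 0.3164 m^2K/W
U-value = 1 / R_total = 1 / 0.3164 = 3.161 W/m^2K

3.161 W/m^2K


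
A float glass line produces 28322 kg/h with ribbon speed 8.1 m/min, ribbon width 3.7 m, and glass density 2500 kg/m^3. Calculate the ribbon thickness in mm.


Ribbon cross-section from mass balance:
  Volume rate = throughput / density = 28322 / 2500 = 11.3288 m^3/h
  thickness = volume rate / (speed * 60 * width), i.e.
  thickness = throughput / (60 * speed * width * density) * 1000
  thickness = 28322 / (60 * 8.1 * 3.7 * 2500) * 1000 = 6.3 mm

6.3 mm


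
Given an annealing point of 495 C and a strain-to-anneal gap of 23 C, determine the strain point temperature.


Strain point = annealing point - difference:
  T_strain = 495 - 23 = 472 C

472 C


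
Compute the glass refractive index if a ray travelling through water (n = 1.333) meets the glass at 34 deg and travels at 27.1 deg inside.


Apply Snell's law: n1 * sin(theta1) = n2 * sin(theta2)
  n2 = n1 * sin(theta1) / sin(theta2)
  sin(34) = 0.559193
  sin(27.1) = 0.455545
  n2 = 1.333 * 0.559193 / 0.455545 = 1.6363

1.6363


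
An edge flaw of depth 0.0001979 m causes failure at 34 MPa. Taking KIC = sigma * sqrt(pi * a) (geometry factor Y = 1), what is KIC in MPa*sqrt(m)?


Fracture toughness: KIC = sigma * sqrt(pi * a)
  pi * a = pi * 0.0001979 = 0.000621721
  sqrt(pi * a) = 0.024934
  KIC = 34 * 0.024934 = 0.848 MPa*sqrt(m)

0.848 MPa*sqrt(m)


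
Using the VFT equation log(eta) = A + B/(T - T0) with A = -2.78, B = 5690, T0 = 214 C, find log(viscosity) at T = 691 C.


VFT equation: log(eta) = A + B / (T - T0)
  T - T0 = 691 - 214 = 477
  B / (T - T0) = 5690 / 477 = 11.929
  log(eta) = -2.78 + 11.929 = 9.149

9.149


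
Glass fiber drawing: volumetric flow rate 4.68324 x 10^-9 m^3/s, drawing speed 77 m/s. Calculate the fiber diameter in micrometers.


Cross-sectional area from continuity:
  A = Q / v = 4.68324 x 10^-9 / 77 = 6.08213 x 10^-11 m^2
Diameter from circular cross-section:
  d = sqrt(4A / pi) * 10^6 (m -> um)
  d = sqrt(4 * 6.08213 x 10^-11 / pi) * 10^6 = 8.8 um

8.8 um


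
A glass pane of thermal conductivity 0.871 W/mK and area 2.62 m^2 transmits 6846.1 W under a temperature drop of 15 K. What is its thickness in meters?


Fourier's law: t = k * A * dT / Q
  t = 0.871 * 2.62 * 15 / 6846.1
  t = 34.2303 / 6846.1 = 0.005 m

0.005 m


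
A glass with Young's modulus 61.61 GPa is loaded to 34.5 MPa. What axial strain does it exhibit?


Rearrange E = sigma / epsilon:
  epsilon = sigma / E
  E (MPa) = 61.61 * 1000 = 61610
  epsilon = 34.5 / 61610 = 0.00056

0.00056


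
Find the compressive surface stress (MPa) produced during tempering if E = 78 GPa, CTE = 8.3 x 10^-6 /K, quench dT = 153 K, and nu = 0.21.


Tempering stress: sigma = E * alpha * dT / (1 - nu)
  E (MPa) = 78 * 1000 = 78000
  Numerator = 78000 * (8.3 x 10^-6) * 153 = 99.0522
  Denominator = 1 - 0.21 = 0.79
  sigma = 99.0522 / 0.79 = 125.4 MPa

125.4 MPa


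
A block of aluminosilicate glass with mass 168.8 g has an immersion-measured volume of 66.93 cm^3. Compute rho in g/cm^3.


Use the definition of density:
  rho = mass / volume
  rho = 168.8 / 66.93 = 2.522 g/cm^3

2.522 g/cm^3


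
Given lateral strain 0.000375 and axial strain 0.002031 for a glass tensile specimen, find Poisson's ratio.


Poisson's ratio: nu = lateral strain / axial strain
  nu = 0.000375 / 0.002031 = 0.1846

0.1846


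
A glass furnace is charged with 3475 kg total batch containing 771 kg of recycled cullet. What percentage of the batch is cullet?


Cullet ratio = (cullet mass / total batch mass) * 100
  Ratio = 771 / 3475 * 100 = 22.19%

22.19%


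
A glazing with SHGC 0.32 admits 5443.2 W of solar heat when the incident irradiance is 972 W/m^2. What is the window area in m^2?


Rearrange Q = Area * SHGC * Irradiance:
  Area = Q / (SHGC * Irradiance)
  Area = 5443.2 / (0.32 * 972) = 17.5 m^2

17.5 m^2


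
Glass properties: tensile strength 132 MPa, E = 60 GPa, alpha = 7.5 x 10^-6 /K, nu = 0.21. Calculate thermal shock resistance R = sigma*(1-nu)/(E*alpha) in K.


Thermal shock resistance: R = sigma * (1 - nu) / (E * alpha)
  Numerator = 132 * (1 - 0.21) = 104.28
  Denominator = 60 * 1000 * (7.5 x 10^-6) = 0.45
  R = 104.28 / 0.45 = 231.7 K

231.7 K


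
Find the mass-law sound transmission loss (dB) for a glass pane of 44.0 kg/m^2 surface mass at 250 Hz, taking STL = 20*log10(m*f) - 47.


Mass law: STL = 20 * log10(m * f) - 47
  m * f = 44.0 * 250 = 11000
  log10(11000) = 4.04139
  STL = 20 * 4.04139 - 47 = 80.8278 - 47 = 33.8 dB

33.8 dB


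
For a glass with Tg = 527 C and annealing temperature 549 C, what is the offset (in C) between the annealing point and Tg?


Offset = T_anneal - Tg:
  offset = 549 - 527 = 22 C

22 C


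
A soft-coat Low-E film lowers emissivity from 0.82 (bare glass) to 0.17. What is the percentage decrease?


Percentage reduction = (1 - coated/uncoated) * 100
  Ratio = 0.17 / 0.82 = 0.2073
  Reduction = (1 - 0.2073) * 100 = 79.3%

79.3%


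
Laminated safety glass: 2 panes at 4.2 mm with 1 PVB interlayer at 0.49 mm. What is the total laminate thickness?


Total thickness = glass contribution + PVB contribution
  Glass: 2 * 4.2 = 8.4 mm
  PVB: 1 * 0.49 = 0.49 mm
  Total = 8.4 + 0.49 = 8.89 mm

8.89 mm


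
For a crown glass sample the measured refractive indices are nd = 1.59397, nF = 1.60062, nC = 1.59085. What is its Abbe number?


Abbe number formula: Vd = (nd - 1) / (nF - nC)
  nd - 1 = 1.59397 - 1 = 0.59397
  nF - nC = 1.60062 - 1.59085 = 0.00977
  Vd = 0.59397 / 0.00977 = 60.8

60.8


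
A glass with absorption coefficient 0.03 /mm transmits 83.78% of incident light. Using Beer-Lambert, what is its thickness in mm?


Rearrange T = exp(-alpha * thickness):
  thickness = -ln(T) / alpha
  T = 83.78/100 = 0.8378
  ln(T) = -0.17698
  -ln(T) = 0.17698
  thickness = 0.17698 / 0.03 = 5.9 mm

5.9 mm


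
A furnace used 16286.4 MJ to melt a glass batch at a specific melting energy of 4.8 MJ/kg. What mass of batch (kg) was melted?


Rearrange E = m * s for m:
  m = E / s
  m = 16286.4 / 4.8 = 3393.0 kg

3393.0 kg


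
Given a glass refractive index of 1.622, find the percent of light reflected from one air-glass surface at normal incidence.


Fresnel reflectance at normal incidence:
  R = ((n - 1)/(n + 1))^2
  (n - 1)/(n + 1) = (1.622 - 1)/(1.622 + 1) = 0.237223
  R = 0.237223^2 = 0.0562748
  R(%) = 0.0562748 * 100 = 5.627%

5.627%


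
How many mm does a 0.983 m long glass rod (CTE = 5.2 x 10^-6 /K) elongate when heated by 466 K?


Thermal expansion formula: dL = alpha * L0 * dT
  dL = (5.2 x 10^-6) * 0.983 * 466 = 0.00238201 m
Convert to mm: 0.00238201 * 1000 = 2.382 mm

2.382 mm


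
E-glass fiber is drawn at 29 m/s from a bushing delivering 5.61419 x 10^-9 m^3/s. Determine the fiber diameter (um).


Cross-sectional area from continuity:
  A = Q / v = 5.61419 x 10^-9 / 29 = 1.935928 x 10^-10 m^2
Diameter from circular cross-section:
  d = sqrt(4A / pi) * 10^6 (m -> um)
  d = sqrt(4 * 1.935928 x 10^-10 / pi) * 10^6 = 15.7 um

15.7 um


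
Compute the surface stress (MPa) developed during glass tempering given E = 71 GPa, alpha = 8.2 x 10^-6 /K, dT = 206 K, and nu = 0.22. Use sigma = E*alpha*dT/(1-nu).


Tempering stress: sigma = E * alpha * dT / (1 - nu)
  E (MPa) = 71 * 1000 = 71000
  Numerator = 71000 * (8.2 x 10^-6) * 206 = 119.9332
  Denominator = 1 - 0.22 = 0.78
  sigma = 119.9332 / 0.78 = 153.8 MPa

153.8 MPa


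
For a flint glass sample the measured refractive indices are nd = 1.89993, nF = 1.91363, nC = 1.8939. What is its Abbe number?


Abbe number formula: Vd = (nd - 1) / (nF - nC)
  nd - 1 = 1.89993 - 1 = 0.89993
  nF - nC = 1.91363 - 1.8939 = 0.01973
  Vd = 0.89993 / 0.01973 = 45.61

45.61


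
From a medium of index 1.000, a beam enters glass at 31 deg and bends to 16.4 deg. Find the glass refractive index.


Apply Snell's law: n1 * sin(theta1) = n2 * sin(theta2)
  n2 = n1 * sin(theta1) / sin(theta2)
  sin(31) = 0.515038
  sin(16.4) = 0.282341
  n2 = 1.000 * 0.515038 / 0.282341 = 1.8242

1.8242


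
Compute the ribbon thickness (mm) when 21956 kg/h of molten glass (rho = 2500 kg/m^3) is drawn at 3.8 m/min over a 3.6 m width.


Ribbon cross-section from mass balance:
  Volume rate = throughput / density = 21956 / 2500 = 8.7824 m^3/h
  thickness = volume rate / (speed * 60 * width), i.e.
  thickness = throughput / (60 * speed * width * density) * 1000
  thickness = 21956 / (60 * 3.8 * 3.6 * 2500) * 1000 = 10.7 mm

10.7 mm


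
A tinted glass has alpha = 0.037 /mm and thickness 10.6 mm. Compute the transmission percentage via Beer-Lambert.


Beer-Lambert law: T = exp(-alpha * thickness)
  exponent = -0.037 * 10.6 = -0.3922
  T = exp(-0.3922) = 0.6756
  Percentage = 0.6756 * 100 = 67.56%

67.56%


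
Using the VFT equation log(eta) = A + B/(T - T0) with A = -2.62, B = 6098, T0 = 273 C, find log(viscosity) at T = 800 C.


VFT equation: log(eta) = A + B / (T - T0)
  T - T0 = 800 - 273 = 527
  B / (T - T0) = 6098 / 527 = 11.571
  log(eta) = -2.62 + 11.571 = 8.951

8.951


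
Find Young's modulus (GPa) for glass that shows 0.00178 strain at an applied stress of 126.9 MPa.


Young's modulus: E = stress / strain
  E = 126.9 MPa / 0.00178 = 71292.13 MPa
Convert to GPa: 71292.13 / 1000 = 71.29 GPa

71.29 GPa


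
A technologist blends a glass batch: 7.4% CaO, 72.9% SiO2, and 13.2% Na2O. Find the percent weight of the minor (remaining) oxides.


Sum the three major oxides:
  SiO2 + Na2O + CaO = 72.9 + 13.2 + 7.4 = 93.5%
Subtract from 100%:
  Others = 100 - 93.5 = 6.5%

6.5%


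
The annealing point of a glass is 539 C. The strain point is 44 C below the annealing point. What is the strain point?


Strain point = annealing point - difference:
  T_strain = 539 - 44 = 495 C

495 C


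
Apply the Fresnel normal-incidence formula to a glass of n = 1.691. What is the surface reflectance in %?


Fresnel reflectance at normal incidence:
  R = ((n - 1)/(n + 1))^2
  (n - 1)/(n + 1) = (1.691 - 1)/(1.691 + 1) = 0.256782
  R = 0.256782^2 = 0.065937
  R(%) = 0.065937 * 100 = 6.594%

6.594%


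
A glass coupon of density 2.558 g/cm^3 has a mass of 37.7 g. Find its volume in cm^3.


Rearrange rho = m / V:
  V = m / rho
  V = 37.7 / 2.558 = 14.738 cm^3

14.738 cm^3


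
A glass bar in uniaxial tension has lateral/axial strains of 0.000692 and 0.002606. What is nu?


Poisson's ratio: nu = lateral strain / axial strain
  nu = 0.000692 / 0.002606 = 0.2655

0.2655


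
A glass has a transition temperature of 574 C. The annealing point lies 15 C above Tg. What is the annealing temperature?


The annealing temperature is Tg plus the offset:
  T_anneal = 574 + 15 = 589 C

589 C


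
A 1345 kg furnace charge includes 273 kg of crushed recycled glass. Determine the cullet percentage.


Cullet ratio = (cullet mass / total batch mass) * 100
  Ratio = 273 / 1345 * 100 = 20.3%

20.3%


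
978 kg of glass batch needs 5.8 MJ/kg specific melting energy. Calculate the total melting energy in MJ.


Total energy = mass * specific energy
  E = 978 * 5.8 = 5672.4 MJ

5672.4 MJ


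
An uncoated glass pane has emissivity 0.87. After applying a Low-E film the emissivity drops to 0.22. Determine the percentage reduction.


Percentage reduction = (1 - coated/uncoated) * 100
  Ratio = 0.22 / 0.87 = 0.2529
  Reduction = (1 - 0.2529) * 100 = 74.7%

74.7%


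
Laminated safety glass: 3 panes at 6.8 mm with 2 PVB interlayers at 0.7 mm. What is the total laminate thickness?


Total thickness = glass contribution + PVB contribution
  Glass: 3 * 6.8 = 20.4 mm
  PVB: 2 * 0.7 = 1.4 mm
  Total = 20.4 + 1.4 = 21.8 mm

21.8 mm


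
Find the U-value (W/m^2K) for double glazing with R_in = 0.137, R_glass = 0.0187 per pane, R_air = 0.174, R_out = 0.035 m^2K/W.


Total thermal resistance (series):
  R_total = R_in + R_glass + R_air + R_glass + R_out
  R_total = 0.137 + 0.0187 + 0.174 + 0.0187 + 0.035 = 0.3834 m^2K/W
U-value = 1 / R_total = 1 / 0.3834 = 2.608 W/m^2K

2.608 W/m^2K


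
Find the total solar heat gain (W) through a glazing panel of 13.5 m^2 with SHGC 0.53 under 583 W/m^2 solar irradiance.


Solar heat gain: Q = Area * SHGC * Irradiance
  Q = 13.5 * 0.53 * 583 = 4171.4 W

4171.4 W


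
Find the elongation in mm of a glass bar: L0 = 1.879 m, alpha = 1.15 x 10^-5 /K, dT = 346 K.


Thermal expansion formula: dL = alpha * L0 * dT
  dL = (1.15 x 10^-5) * 1.879 * 346 = 0.00747654 m
Convert to mm: 0.00747654 * 1000 = 7.4765 mm

7.4765 mm


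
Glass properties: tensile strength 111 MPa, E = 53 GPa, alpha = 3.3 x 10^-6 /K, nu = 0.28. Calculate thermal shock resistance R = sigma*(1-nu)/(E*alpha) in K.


Thermal shock resistance: R = sigma * (1 - nu) / (E * alpha)
  Numerator = 111 * (1 - 0.28) = 79.92
  Denominator = 53 * 1000 * (3.3 x 10^-6) = 0.1749
  R = 79.92 / 0.1749 = 456.9 K

456.9 K


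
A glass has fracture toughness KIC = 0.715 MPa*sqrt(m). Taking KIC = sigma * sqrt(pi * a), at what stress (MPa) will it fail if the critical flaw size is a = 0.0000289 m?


Rearrange KIC = sigma * sqrt(pi * a):
  sigma = KIC / sqrt(pi * a)
  sqrt(pi * 0.0000289) = 0.009528
  sigma = 0.715 / 0.009528 = 75.04 MPa

75.04 MPa


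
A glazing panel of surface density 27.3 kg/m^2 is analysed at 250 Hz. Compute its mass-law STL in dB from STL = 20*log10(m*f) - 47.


Mass law: STL = 20 * log10(m * f) - 47
  m * f = 27.3 * 250 = 6825
  log10(6825) = 3.8341
  STL = 20 * 3.8341 - 47 = 76.682 - 47 = 29.7 dB

29.7 dB


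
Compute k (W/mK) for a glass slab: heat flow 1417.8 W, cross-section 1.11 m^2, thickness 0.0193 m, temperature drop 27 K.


Fourier's law rearranged: k = Q * t / (A * dT)
  Numerator = 1417.8 * 0.0193 = 27.36354
  Denominator = 1.11 * 27 = 29.97
  k = 27.36354 / 29.97 = 0.913 W/mK

0.913 W/mK


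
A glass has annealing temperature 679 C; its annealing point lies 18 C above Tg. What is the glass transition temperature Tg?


Rearrange T_anneal = Tg + offset for Tg:
  Tg = T_anneal - offset = 679 - 18 = 661 C

661 C


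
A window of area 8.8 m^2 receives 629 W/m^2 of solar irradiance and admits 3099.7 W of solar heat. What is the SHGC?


Rearrange Q = Area * SHGC * Irradiance:
  SHGC = Q / (Area * Irradiance)
  SHGC = 3099.7 / (8.8 * 629) = 0.56

0.56


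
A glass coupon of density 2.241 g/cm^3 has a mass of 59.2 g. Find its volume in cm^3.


Rearrange rho = m / V:
  V = m / rho
  V = 59.2 / 2.241 = 26.417 cm^3

26.417 cm^3


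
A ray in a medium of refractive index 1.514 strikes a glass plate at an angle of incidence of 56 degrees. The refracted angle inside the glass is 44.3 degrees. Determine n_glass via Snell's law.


Apply Snell's law: n1 * sin(theta1) = n2 * sin(theta2)
  n2 = n1 * sin(theta1) / sin(theta2)
  sin(56) = 0.829038
  sin(44.3) = 0.698415
  n2 = 1.514 * 0.829038 / 0.698415 = 1.7972

1.7972


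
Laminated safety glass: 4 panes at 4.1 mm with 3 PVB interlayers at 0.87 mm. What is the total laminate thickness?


Total thickness = glass contribution + PVB contribution
  Glass: 4 * 4.1 = 16.4 mm
  PVB: 3 * 0.87 = 2.61 mm
  Total = 16.4 + 2.61 = 19.01 mm

19.01 mm


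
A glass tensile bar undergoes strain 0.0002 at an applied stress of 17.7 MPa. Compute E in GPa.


Young's modulus: E = stress / strain
  E = 17.7 MPa / 0.0002 = 88500 MPa
Convert to GPa: 88500 / 1000 = 88.5 GPa

88.5 GPa


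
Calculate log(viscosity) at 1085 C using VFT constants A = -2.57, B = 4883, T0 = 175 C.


VFT equation: log(eta) = A + B / (T - T0)
  T - T0 = 1085 - 175 = 910
  B / (T - T0) = 4883 / 910 = 5.366
  log(eta) = -2.57 + 5.366 = 2.796

2.796


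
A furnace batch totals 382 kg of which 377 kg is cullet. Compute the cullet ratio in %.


Cullet ratio = (cullet mass / total batch mass) * 100
  Ratio = 377 / 382 * 100 = 98.69%

98.69%


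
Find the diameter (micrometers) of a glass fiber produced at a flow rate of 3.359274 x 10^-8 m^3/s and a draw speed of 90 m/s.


Cross-sectional area from continuity:
  A = Q / v = 3.359274 x 10^-8 / 90 = 3.732527 x 10^-10 m^2
Diameter from circular cross-section:
  d = sqrt(4A / pi) * 10^6 (m -> um)
  d = sqrt(4 * 3.732527 x 10^-10 / pi) * 10^6 = 21.8 um

21.8 um


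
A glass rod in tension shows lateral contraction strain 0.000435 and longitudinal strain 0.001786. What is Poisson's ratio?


Poisson's ratio: nu = lateral strain / axial strain
  nu = 0.000435 / 0.001786 = 0.2436

0.2436


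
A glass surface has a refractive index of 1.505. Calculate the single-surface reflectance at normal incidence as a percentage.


Fresnel reflectance at normal incidence:
  R = ((n - 1)/(n + 1))^2
  (n - 1)/(n + 1) = (1.505 - 1)/(1.505 + 1) = 0.201597
  R = 0.201597^2 = 0.0406414
  R(%) = 0.0406414 * 100 = 4.064%

4.064%


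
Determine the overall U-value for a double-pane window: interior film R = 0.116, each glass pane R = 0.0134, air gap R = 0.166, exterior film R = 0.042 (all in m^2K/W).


Total thermal resistance (series):
  R_total = R_in + R_glass + R_air + R_glass + R_out
  R_total = 0.116 + 0.0134 + 0.166 + 0.0134 + 0.042 = 0.3508 m^2K/W
U-value = 1 / R_total = 1 / 0.3508 = 2.851 W/m^2K

2.851 W/m^2K


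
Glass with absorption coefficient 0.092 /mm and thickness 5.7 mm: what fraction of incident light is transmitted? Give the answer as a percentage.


Beer-Lambert law: T = exp(-alpha * thickness)
  exponent = -0.092 * 5.7 = -0.5244
  T = exp(-0.5244) = 0.5919
  Percentage = 0.5919 * 100 = 59.19%

59.19%


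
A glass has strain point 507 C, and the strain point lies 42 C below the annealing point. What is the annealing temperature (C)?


T_anneal = T_strain + gap:
  T_anneal = 507 + 42 = 549 C

549 C


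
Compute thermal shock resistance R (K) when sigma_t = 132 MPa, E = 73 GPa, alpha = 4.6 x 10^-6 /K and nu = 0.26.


Thermal shock resistance: R = sigma * (1 - nu) / (E * alpha)
  Numerator = 132 * (1 - 0.26) = 97.68
  Denominator = 73 * 1000 * (4.6 x 10^-6) = 0.3358
  R = 97.68 / 0.3358 = 290.9 K

290.9 K


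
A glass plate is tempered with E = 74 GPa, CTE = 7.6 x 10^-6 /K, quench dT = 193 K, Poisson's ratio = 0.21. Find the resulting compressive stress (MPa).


Tempering stress: sigma = E * alpha * dT / (1 - nu)
  E (MPa) = 74 * 1000 = 74000
  Numerator = 74000 * (7.6 x 10^-6) * 193 = 108.5432
  Denominator = 1 - 0.21 = 0.79
  sigma = 108.5432 / 0.79 = 137.4 MPa

137.4 MPa


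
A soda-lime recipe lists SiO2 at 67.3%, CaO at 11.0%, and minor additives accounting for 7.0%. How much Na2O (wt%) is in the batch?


Pieces sum to 100%:
  Na2O = 100 - (SiO2 + CaO + others)
  Na2O = 100 - (67.3 + 11.0 + 7.0) = 14.7%

14.7%


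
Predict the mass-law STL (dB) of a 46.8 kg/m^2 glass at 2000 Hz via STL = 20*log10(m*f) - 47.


Mass law: STL = 20 * log10(m * f) - 47
  m * f = 46.8 * 2000 = 93600
  log10(93600) = 4.97128
  STL = 20 * 4.97128 - 47 = 99.4256 - 47 = 52.4 dB

52.4 dB


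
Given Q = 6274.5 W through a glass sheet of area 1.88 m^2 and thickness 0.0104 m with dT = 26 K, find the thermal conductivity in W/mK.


Fourier's law rearranged: k = Q * t / (A * dT)
  Numerator = 6274.5 * 0.0104 = 65.2548
  Denominator = 1.88 * 26 = 48.88
  k = 65.2548 / 48.88 = 1.335 W/mK

1.335 W/mK


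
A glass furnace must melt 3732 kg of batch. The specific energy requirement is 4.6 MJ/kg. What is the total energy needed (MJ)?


Total energy = mass * specific energy
  E = 3732 * 4.6 = 17167.2 MJ

17167.2 MJ


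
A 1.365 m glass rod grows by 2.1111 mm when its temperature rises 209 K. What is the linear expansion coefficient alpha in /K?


Rearrange dL = alpha * L0 * dT for alpha:
  alpha = dL / (L0 * dT)
  alpha = (2.1111 / 1000) / (1.365 * 209) = 0.0000074 /K = 7.4 x 10^-6 /K

7.4 x 10^-6 /K


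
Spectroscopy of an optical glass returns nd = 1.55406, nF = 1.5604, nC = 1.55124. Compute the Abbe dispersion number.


Abbe number formula: Vd = (nd - 1) / (nF - nC)
  nd - 1 = 1.55406 - 1 = 0.55406
  nF - nC = 1.5604 - 1.55124 = 0.00916
  Vd = 0.55406 / 0.00916 = 60.49

60.49


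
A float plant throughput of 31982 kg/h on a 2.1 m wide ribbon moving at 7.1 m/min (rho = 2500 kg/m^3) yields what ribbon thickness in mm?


Ribbon cross-section from mass balance:
  Volume rate = throughput / density = 31982 / 2500 = 12.7928 m^3/h
  thickness = volume rate / (speed * 60 * width), i.e.
  thickness = throughput / (60 * speed * width * density) * 1000
  thickness = 31982 / (60 * 7.1 * 2.1 * 2500) * 1000 = 14.3 mm

14.3 mm


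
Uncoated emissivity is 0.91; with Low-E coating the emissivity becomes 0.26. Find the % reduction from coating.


Percentage reduction = (1 - coated/uncoated) * 100
  Ratio = 0.26 / 0.91 = 0.2857
  Reduction = (1 - 0.2857) * 100 = 71.4%

71.4%


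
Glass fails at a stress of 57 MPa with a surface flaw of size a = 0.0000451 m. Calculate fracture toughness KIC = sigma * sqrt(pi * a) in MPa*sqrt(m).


Fracture toughness: KIC = sigma * sqrt(pi * a)
  pi * a = pi * 0.0000451 = 0.000141686
  sqrt(pi * a) = 0.011903
  KIC = 57 * 0.011903 = 0.678 MPa*sqrt(m)

0.678 MPa*sqrt(m)


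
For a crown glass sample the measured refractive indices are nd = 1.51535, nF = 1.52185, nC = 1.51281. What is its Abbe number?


Abbe number formula: Vd = (nd - 1) / (nF - nC)
  nd - 1 = 1.51535 - 1 = 0.51535
  nF - nC = 1.52185 - 1.51281 = 0.00904
  Vd = 0.51535 / 0.00904 = 57.01

57.01


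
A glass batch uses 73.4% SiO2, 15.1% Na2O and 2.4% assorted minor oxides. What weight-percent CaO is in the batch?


Pieces sum to 100%:
  CaO = 100 - (SiO2 + Na2O + others)
  CaO = 100 - (73.4 + 15.1 + 2.4) = 9.1%

9.1%


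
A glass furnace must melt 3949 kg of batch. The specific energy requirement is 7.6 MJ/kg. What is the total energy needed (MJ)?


Total energy = mass * specific energy
  E = 3949 * 7.6 = 30012.4 MJ

30012.4 MJ


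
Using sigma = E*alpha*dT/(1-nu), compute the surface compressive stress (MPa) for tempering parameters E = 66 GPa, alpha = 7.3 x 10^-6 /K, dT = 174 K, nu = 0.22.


Tempering stress: sigma = E * alpha * dT / (1 - nu)
  E (MPa) = 66 * 1000 = 66000
  Numerator = 66000 * (7.3 x 10^-6) * 174 = 83.8332
  Denominator = 1 - 0.22 = 0.78
  sigma = 83.8332 / 0.78 = 107.5 MPa

107.5 MPa


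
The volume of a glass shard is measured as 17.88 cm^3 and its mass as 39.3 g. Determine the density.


Use the definition of density:
  rho = mass / volume
  rho = 39.3 / 17.88 = 2.198 g/cm^3

2.198 g/cm^3


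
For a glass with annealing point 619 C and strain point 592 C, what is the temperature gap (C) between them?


Gap = T_anneal - T_strain:
  gap = 619 - 592 = 27 C

27 C


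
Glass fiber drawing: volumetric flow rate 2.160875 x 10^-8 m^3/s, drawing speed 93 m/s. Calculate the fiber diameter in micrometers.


Cross-sectional area from continuity:
  A = Q / v = 2.160875 x 10^-8 / 93 = 2.323522 x 10^-10 m^2
Diameter from circular cross-section:
  d = sqrt(4A / pi) * 10^6 (m -> um)
  d = sqrt(4 * 2.323522 x 10^-10 / pi) * 10^6 = 17.2 um

17.2 um


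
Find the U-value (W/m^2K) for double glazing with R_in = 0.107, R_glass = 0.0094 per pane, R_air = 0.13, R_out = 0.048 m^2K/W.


Total thermal resistance (series):
  R_total = R_in + R_glass + R_air + R_glass + R_out
  R_total = 0.107 + 0.0094 + 0.13 + 0.0094 + 0.048 = 0.3038 m^2K/W
U-value = 1 / R_total = 1 / 0.3038 = 3.292 W/m^2K

3.292 W/m^2K


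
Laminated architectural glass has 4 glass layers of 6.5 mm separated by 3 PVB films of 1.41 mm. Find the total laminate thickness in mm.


Total thickness = glass contribution + PVB contribution
  Glass: 4 * 6.5 = 26.0 mm
  PVB: 3 * 1.41 = 4.23 mm
  Total = 26.0 + 4.23 = 30.23 mm

30.23 mm


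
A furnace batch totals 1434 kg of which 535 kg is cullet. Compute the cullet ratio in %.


Cullet ratio = (cullet mass / total batch mass) * 100
  Ratio = 535 / 1434 * 100 = 37.31%

37.31%


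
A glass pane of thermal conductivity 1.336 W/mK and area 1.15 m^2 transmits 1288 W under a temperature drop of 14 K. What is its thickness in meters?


Fourier's law: t = k * A * dT / Q
  t = 1.336 * 1.15 * 14 / 1288
  t = 21.5096 / 1288 = 0.0167 m

0.0167 m


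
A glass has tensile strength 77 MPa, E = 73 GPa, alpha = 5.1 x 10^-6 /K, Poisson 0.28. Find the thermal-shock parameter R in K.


Thermal shock resistance: R = sigma * (1 - nu) / (E * alpha)
  Numerator = 77 * (1 - 0.28) = 55.44
  Denominator = 73 * 1000 * (5.1 x 10^-6) = 0.3723
  R = 55.44 / 0.3723 = 148.9 K

148.9 K


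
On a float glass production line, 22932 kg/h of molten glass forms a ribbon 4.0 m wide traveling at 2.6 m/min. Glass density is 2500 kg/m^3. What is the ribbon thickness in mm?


Ribbon cross-section from mass balance:
  Volume rate = throughput / density = 22932 / 2500 = 9.1728 m^3/h
  thickness = volume rate / (speed * 60 * width), i.e.
  thickness = throughput / (60 * speed * width * density) * 1000
  thickness = 22932 / (60 * 2.6 * 4.0 * 2500) * 1000 = 14.7 mm

14.7 mm


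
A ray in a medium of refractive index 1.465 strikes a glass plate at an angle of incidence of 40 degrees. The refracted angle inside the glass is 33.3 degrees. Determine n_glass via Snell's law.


Apply Snell's law: n1 * sin(theta1) = n2 * sin(theta2)
  n2 = n1 * sin(theta1) / sin(theta2)
  sin(40) = 0.642788
  sin(33.3) = 0.549023
  n2 = 1.465 * 0.642788 / 0.549023 = 1.7152

1.7152


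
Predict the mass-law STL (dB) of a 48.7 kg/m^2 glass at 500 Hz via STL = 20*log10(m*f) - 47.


Mass law: STL = 20 * log10(m * f) - 47
  m * f = 48.7 * 500 = 24350
  log10(24350) = 4.3865
  STL = 20 * 4.3865 - 47 = 87.73 - 47 = 40.7 dB

40.7 dB


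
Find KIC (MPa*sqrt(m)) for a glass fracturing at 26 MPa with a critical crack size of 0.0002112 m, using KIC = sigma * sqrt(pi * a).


Fracture toughness: KIC = sigma * sqrt(pi * a)
  pi * a = pi * 0.0002112 = 0.000663504
  sqrt(pi * a) = 0.025759
  KIC = 26 * 0.025759 = 0.67 MPa*sqrt(m)

0.67 MPa*sqrt(m)


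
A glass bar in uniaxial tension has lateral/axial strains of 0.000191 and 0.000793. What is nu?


Poisson's ratio: nu = lateral strain / axial strain
  nu = 0.000191 / 0.000793 = 0.2409

0.2409


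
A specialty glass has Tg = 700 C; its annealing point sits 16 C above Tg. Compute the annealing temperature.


The annealing temperature is Tg plus the offset:
  T_anneal = 700 + 16 = 716 C

716 C


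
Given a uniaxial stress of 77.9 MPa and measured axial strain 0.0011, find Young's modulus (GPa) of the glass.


Young's modulus: E = stress / strain
  E = 77.9 MPa / 0.0011 = 70818.18 MPa
Convert to GPa: 70818.18 / 1000 = 70.82 GPa

70.82 GPa


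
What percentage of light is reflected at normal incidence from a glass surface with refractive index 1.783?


Fresnel reflectance at normal incidence:
  R = ((n - 1)/(n + 1))^2
  (n - 1)/(n + 1) = (1.783 - 1)/(1.783 + 1) = 0.281351
  R = 0.281351^2 = 0.0791584
  R(%) = 0.0791584 * 100 = 7.916%

7.916%


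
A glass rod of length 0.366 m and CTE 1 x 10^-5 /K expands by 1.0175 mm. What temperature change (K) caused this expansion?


Rearrange dL = alpha * L0 * dT for dT:
  dT = dL / (alpha * L0)
  dL (m) = 1.0175 / 1000 = 0.0010175
  dT = 0.0010175 / ((1 x 10^-5) * 0.366) = 278.0 K

278.0 K


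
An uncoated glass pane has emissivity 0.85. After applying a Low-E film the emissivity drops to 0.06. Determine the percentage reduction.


Percentage reduction = (1 - coated/uncoated) * 100
  Ratio = 0.06 / 0.85 = 0.0706
  Reduction = (1 - 0.0706) * 100 = 92.9%

92.9%


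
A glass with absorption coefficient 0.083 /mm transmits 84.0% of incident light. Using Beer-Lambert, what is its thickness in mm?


Rearrange T = exp(-alpha * thickness):
  thickness = -ln(T) / alpha
  T = 84.0/100 = 0.84
  ln(T) = -0.17435
  -ln(T) = 0.17435
  thickness = 0.17435 / 0.083 = 2.1 mm

2.1 mm


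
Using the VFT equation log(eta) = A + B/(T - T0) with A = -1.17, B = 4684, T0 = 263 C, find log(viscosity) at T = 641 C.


VFT equation: log(eta) = A + B / (T - T0)
  T - T0 = 641 - 263 = 378
  B / (T - T0) = 4684 / 378 = 12.392
  log(eta) = -1.17 + 12.392 = 11.222

11.222


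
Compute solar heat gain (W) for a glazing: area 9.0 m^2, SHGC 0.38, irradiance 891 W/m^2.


Solar heat gain: Q = Area * SHGC * Irradiance
  Q = 9.0 * 0.38 * 891 = 3047.2 W

3047.2 W


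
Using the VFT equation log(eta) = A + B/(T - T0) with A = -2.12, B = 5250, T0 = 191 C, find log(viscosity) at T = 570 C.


VFT equation: log(eta) = A + B / (T - T0)
  T - T0 = 570 - 191 = 379
  B / (T - T0) = 5250 / 379 = 13.852
  log(eta) = -2.12 + 13.852 = 11.732

11.732


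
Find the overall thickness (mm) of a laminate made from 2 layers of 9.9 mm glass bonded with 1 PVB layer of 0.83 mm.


Total thickness = glass contribution + PVB contribution
  Glass: 2 * 9.9 = 19.8 mm
  PVB: 1 * 0.83 = 0.83 mm
  Total = 19.8 + 0.83 = 20.63 mm

20.63 mm


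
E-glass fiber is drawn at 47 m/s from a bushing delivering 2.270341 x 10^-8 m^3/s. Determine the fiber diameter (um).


Cross-sectional area from continuity:
  A = Q / v = 2.270341 x 10^-8 / 47 = 4.830513 x 10^-10 m^2
Diameter from circular cross-section:
  d = sqrt(4A / pi) * 10^6 (m -> um)
  d = sqrt(4 * 4.830513 x 10^-10 / pi) * 10^6 = 24.8 um

24.8 um


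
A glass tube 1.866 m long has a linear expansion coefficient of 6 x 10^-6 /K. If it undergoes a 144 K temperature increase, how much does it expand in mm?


Thermal expansion formula: dL = alpha * L0 * dT
  dL = (6 x 10^-6) * 1.866 * 144 = 0.00161222 m
Convert to mm: 0.00161222 * 1000 = 1.6122 mm

1.6122 mm


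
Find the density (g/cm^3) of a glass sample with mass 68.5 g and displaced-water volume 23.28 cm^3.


Use the definition of density:
  rho = mass / volume
  rho = 68.5 / 23.28 = 2.942 g/cm^3

2.942 g/cm^3


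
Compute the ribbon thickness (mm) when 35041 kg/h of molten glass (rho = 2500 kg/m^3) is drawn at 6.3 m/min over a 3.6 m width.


Ribbon cross-section from mass balance:
  Volume rate = throughput / density = 35041 / 2500 = 14.0164 m^3/h
  thickness = volume rate / (speed * 60 * width), i.e.
  thickness = throughput / (60 * speed * width * density) * 1000
  thickness = 35041 / (60 * 6.3 * 3.6 * 2500) * 1000 = 10.3 mm

10.3 mm


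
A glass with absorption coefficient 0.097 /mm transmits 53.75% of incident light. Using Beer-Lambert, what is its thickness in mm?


Rearrange T = exp(-alpha * thickness):
  thickness = -ln(T) / alpha
  T = 53.75/100 = 0.5375
  ln(T) = -0.62083
  -ln(T) = 0.62083
  thickness = 0.62083 / 0.097 = 6.4 mm

6.4 mm


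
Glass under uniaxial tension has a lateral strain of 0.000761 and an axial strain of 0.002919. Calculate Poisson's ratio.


Poisson's ratio: nu = lateral strain / axial strain
  nu = 0.000761 / 0.002919 = 0.2607

0.2607


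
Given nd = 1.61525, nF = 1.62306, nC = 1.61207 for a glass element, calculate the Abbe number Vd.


Abbe number formula: Vd = (nd - 1) / (nF - nC)
  nd - 1 = 1.61525 - 1 = 0.61525
  nF - nC = 1.62306 - 1.61207 = 0.01099
  Vd = 0.61525 / 0.01099 = 55.98

55.98


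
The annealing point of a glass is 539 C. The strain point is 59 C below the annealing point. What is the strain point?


Strain point = annealing point - difference:
  T_strain = 539 - 59 = 480 C

480 C


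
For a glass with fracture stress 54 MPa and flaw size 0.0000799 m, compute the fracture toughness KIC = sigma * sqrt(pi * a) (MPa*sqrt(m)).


Fracture toughness: KIC = sigma * sqrt(pi * a)
  pi * a = pi * 0.0000799 = 0.000251013
  sqrt(pi * a) = 0.015843
  KIC = 54 * 0.015843 = 0.856 MPa*sqrt(m)

0.856 MPa*sqrt(m)


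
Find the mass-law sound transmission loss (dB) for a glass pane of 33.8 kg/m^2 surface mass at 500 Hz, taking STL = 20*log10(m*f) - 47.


Mass law: STL = 20 * log10(m * f) - 47
  m * f = 33.8 * 500 = 16900
  log10(16900) = 4.22789
  STL = 20 * 4.22789 - 47 = 84.5578 - 47 = 37.6 dB

37.6 dB


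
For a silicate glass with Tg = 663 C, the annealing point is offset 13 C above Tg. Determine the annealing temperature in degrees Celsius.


The annealing temperature is Tg plus the offset:
  T_anneal = 663 + 13 = 676 C

676 C


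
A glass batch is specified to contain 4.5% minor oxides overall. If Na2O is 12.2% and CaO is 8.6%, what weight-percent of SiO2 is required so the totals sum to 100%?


Known pieces sum to 100%:
  SiO2 = 100 - (others + Na2O + CaO)
  SiO2 = 100 - (4.5 + 12.2 + 8.6) = 74.7%

74.7%


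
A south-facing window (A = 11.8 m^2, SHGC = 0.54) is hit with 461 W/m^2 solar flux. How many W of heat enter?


Solar heat gain: Q = Area * SHGC * Irradiance
  Q = 11.8 * 0.54 * 461 = 2937.5 W

2937.5 W


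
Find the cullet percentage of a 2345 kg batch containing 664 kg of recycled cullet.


Cullet ratio = (cullet mass / total batch mass) * 100
  Ratio = 664 / 2345 * 100 = 28.32%

28.32%


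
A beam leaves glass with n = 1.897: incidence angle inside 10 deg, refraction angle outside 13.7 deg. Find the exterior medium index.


Apply Snell's law: n1 * sin(theta1) = n2 * sin(theta2)
  n2 = n1 * sin(theta1) / sin(theta2)
  sin(10) = 0.173648
  sin(13.7) = 0.236838
  n2 = 1.897 * 0.173648 / 0.236838 = 1.3909

1.3909


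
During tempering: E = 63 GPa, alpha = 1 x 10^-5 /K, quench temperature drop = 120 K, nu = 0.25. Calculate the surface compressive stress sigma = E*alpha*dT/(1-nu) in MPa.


Tempering stress: sigma = E * alpha * dT / (1 - nu)
  E (MPa) = 63 * 1000 = 63000
  Numerator = 63000 * (1 x 10^-5) * 120 = 75.6
  Denominator = 1 - 0.25 = 0.75
  sigma = 75.6 / 0.75 = 100.8 MPa

100.8 MPa


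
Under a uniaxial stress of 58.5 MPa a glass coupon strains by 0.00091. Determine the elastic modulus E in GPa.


Young's modulus: E = stress / strain
  E = 58.5 MPa / 0.00091 = 64285.71 MPa
Convert to GPa: 64285.71 / 1000 = 64.29 GPa

64.29 GPa


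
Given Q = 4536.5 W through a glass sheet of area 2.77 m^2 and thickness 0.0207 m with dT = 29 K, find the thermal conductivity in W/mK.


Fourier's law rearranged: k = Q * t / (A * dT)
  Numerator = 4536.5 * 0.0207 = 93.90555
  Denominator = 2.77 * 29 = 80.33
  k = 93.90555 / 80.33 = 1.169 W/mK

1.169 W/mK


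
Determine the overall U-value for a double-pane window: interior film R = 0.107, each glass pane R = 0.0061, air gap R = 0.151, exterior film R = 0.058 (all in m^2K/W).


Total thermal resistance (series):
  R_total = R_in + R_glass + R_air + R_glass + R_out
  R_total = 0.107 + 0.0061 + 0.151 + 0.0061 + 0.058 = 0.3282 m^2K/W
U-value = 1 / R_total = 1 / 0.3282 = 3.047 W/m^2K

3.047 W/m^2K


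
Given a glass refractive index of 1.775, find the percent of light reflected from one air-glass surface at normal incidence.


Fresnel reflectance at normal incidence:
  R = ((n - 1)/(n + 1))^2
  (n - 1)/(n + 1) = (1.775 - 1)/(1.775 + 1) = 0.279279
  R = 0.279279^2 = 0.0779968
  R(%) = 0.0779968 * 100 = 7.8%

7.8%


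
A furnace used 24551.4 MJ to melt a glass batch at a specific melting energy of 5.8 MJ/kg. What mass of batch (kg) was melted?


Rearrange E = m * s for m:
  m = E / s
  m = 24551.4 / 5.8 = 4233.0 kg

4233.0 kg


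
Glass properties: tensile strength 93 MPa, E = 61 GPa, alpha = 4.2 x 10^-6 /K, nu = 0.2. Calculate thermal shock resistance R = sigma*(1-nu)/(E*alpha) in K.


Thermal shock resistance: R = sigma * (1 - nu) / (E * alpha)
  Numerator = 93 * (1 - 0.2) = 74.4
  Denominator = 61 * 1000 * (4.2 x 10^-6) = 0.2562
  R = 74.4 / 0.2562 = 290.4 K

290.4 K


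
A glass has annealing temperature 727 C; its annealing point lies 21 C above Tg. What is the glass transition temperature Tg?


Rearrange T_anneal = Tg + offset for Tg:
  Tg = T_anneal - offset = 727 - 21 = 706 C

706 C


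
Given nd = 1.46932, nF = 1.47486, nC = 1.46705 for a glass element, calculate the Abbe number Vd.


Abbe number formula: Vd = (nd - 1) / (nF - nC)
  nd - 1 = 1.46932 - 1 = 0.46932
  nF - nC = 1.47486 - 1.46705 = 0.00781
  Vd = 0.46932 / 0.00781 = 60.09

60.09


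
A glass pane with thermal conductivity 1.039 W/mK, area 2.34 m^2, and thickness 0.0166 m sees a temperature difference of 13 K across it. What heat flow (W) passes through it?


Fourier's law: Q = k * A * dT / t
  Q = 1.039 * 2.34 * 13 / 0.0166
  Q = 31.60638 / 0.0166 = 1904 W

1904 W


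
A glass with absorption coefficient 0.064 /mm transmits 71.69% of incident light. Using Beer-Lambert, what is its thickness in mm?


Rearrange T = exp(-alpha * thickness):
  thickness = -ln(T) / alpha
  T = 71.69/100 = 0.7169
  ln(T) = -0.33282
  -ln(T) = 0.33282
  thickness = 0.33282 / 0.064 = 5.2 mm

5.2 mm


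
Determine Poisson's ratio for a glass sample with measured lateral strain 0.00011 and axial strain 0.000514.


Poisson's ratio: nu = lateral strain / axial strain
  nu = 0.00011 / 0.000514 = 0.214

0.214


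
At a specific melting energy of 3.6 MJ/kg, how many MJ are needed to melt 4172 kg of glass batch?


Total energy = mass * specific energy
  E = 4172 * 3.6 = 15019.2 MJ

15019.2 MJ


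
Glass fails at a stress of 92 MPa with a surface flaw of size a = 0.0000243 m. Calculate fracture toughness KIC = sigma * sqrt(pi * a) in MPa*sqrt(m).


Fracture toughness: KIC = sigma * sqrt(pi * a)
  pi * a = pi * 0.0000243 = 0.000076341
  sqrt(pi * a) = 0.008737
  KIC = 92 * 0.008737 = 0.804 MPa*sqrt(m)

0.804 MPa*sqrt(m)


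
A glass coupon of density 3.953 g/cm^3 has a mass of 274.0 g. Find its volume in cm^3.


Rearrange rho = m / V:
  V = m / rho
  V = 274.0 / 3.953 = 69.314 cm^3

69.314 cm^3


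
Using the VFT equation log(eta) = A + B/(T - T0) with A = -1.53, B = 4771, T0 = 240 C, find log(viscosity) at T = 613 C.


VFT equation: log(eta) = A + B / (T - T0)
  T - T0 = 613 - 240 = 373
  B / (T - T0) = 4771 / 373 = 12.791
  log(eta) = -1.53 + 12.791 = 11.261

11.261


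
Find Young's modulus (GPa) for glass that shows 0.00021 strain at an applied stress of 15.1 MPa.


Young's modulus: E = stress / strain
  E = 15.1 MPa / 0.00021 = 71904.76 MPa
Convert to GPa: 71904.76 / 1000 = 71.9 GPa

71.9 GPa


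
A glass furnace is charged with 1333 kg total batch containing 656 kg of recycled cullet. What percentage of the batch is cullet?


Cullet ratio = (cullet mass / total batch mass) * 100
  Ratio = 656 / 1333 * 100 = 49.21%

49.21%


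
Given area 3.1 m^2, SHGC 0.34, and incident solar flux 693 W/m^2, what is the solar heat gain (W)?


Solar heat gain: Q = Area * SHGC * Irradiance
  Q = 3.1 * 0.34 * 693 = 730.4 W

730.4 W


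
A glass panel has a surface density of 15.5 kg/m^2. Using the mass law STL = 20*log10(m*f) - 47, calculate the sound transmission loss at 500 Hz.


Mass law: STL = 20 * log10(m * f) - 47
  m * f = 15.5 * 500 = 7750
  log10(7750) = 3.8893
  STL = 20 * 3.8893 - 47 = 77.786 - 47 = 30.8 dB

30.8 dB


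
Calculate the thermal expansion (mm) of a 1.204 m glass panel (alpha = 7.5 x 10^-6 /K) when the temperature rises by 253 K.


Thermal expansion formula: dL = alpha * L0 * dT
  dL = (7.5 x 10^-6) * 1.204 * 253 = 0.00228459 m
Convert to mm: 0.00228459 * 1000 = 2.2846 mm

2.2846 mm


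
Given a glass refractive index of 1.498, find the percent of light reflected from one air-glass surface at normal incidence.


Fresnel reflectance at normal incidence:
  R = ((n - 1)/(n + 1))^2
  (n - 1)/(n + 1) = (1.498 - 1)/(1.498 + 1) = 0.199359
  R = 0.199359^2 = 0.039744
  R(%) = 0.039744 * 100 = 3.974%

3.974%


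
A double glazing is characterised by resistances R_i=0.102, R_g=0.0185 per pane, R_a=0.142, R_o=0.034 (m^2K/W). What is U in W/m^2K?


Total thermal resistance (series):
  R_total = R_in + R_glass + R_air + R_glass + R_out
  R_total = 0.102 + 0.0185 + 0.142 + 0.0185 + 0.034 = 0.315 m^2K/W
U-value = 1 / R_total = 1 / 0.315 = 3.175 W/m^2K

3.175 W/m^2K
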